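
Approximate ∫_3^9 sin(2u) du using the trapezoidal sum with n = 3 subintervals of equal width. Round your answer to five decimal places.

Δu = (9 − 3)/3 = 2.
f(3) ≈ -0.27942, f(5) ≈ -0.54402, f(7) ≈ 0.99061, f(9) ≈ -0.75099.
T_3 = (Δu/2)·[f(u_0) + 2f(u_1) + 2f(u_2) + f(u_3)].
Sum ≈ -0.13723.

-0.13723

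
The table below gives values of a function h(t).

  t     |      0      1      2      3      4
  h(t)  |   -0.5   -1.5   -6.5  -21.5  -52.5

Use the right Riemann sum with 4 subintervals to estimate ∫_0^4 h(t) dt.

Δt = 1.
Sum = 1·[(-1.5) + (-6.5) + (-21.5) + (-52.5)] = -82.

-82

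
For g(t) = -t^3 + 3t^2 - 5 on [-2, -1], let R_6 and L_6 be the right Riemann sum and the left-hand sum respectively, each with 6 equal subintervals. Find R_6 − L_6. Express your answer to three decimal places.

R_6 ≈ 4.45139.
L_6 ≈ 7.11806.
R_6 − L_6 ≈ -2.667.

-2.667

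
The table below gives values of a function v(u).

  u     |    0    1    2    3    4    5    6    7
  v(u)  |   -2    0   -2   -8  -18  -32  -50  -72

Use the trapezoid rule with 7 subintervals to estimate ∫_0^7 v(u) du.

Δu = 1.
T_7 = (1/2)·[(-2) + 2·0 + 2·(-2) + 2·(-8) + 2·(-18) + 2·(-32) + 2·(-50) + (-72)] = -147.

-147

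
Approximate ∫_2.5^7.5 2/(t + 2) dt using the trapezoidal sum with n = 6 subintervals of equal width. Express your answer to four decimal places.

1.4988

Δt = (7.5 − 2.5)/6 = 5/6.
f(2.5) = 4/9, f(10/3) = 0.375, f(25/6) = 12/37, f(5) = 2/7, f(35/6) = 12/47, f(20/3) = 3/13, f(7.5) = 4/19.
T_6 = (Δt/2)·[f(t_0) + 2f(t_1) + ... + 2f(t_{5}) + f(t_6)].
Sum ≈ 1.4988.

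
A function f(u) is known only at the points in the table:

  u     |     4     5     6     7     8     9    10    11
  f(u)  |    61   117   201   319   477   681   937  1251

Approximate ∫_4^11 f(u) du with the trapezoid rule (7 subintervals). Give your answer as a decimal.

Δu = 1.
T_7 = (1/2)·[61 + 2·117 + 2·201 + 2·319 + 2·477 + 2·681 + 2·937 + 1251] = 3388.

3388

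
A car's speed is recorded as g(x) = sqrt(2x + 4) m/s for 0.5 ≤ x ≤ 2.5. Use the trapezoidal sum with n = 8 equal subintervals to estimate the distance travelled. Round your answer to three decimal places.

5.273

Δx = (2.5 − 0.5)/8 = 0.25.
g(0.5) ≈ 2.236, g(0.75) ≈ 2.345, g(1) ≈ 2.449, g(1.25) ≈ 2.550, g(1.5) ≈ 2.646, g(1.75) ≈ 2.739, g(2) ≈ 2.828, g(2.25) ≈ 2.915, g(2.5) ≈ 3.000.
T_8 = (Δx/2)·[g(x_0) + 2g(x_1) + ... + 2g(x_{7}) + g(x_8)].
Sum ≈ 5.273.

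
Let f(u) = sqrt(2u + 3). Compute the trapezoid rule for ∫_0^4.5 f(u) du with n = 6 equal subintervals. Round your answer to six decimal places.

12.110902

Δu = (4.5 − 0)/6 = 0.75.
f(0) ≈ 1.732051, f(0.75) ≈ 2.121320, f(1.5) ≈ 2.449490, f(2.25) ≈ 2.738613, f(3) ≈ 3.000000, f(3.75) ≈ 3.240370, f(4.5) ≈ 3.464102.
T_6 = (Δu/2)·[f(u_0) + 2f(u_1) + ... + 2f(u_{5}) + f(u_6)].
Sum ≈ 12.110902.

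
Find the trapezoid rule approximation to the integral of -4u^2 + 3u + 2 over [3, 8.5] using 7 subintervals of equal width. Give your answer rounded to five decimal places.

-679.22194

Δu = (8.5 − 3)/7 = 11/14.
f(3) = -25, f(53/14) = -4309/98, f(32/7) = -3326/49, f(75/14) = -9479/98, f(43/7) = -6395/49, f(97/14) = -16585/98, f(54/7) = -10432/49, f(8.5) = -261.5.
T_7 = (Δu/2)·[f(u_0) + 2f(u_1) + ... + 2f(u_{6}) + f(u_7)].
Sum ≈ -679.22194.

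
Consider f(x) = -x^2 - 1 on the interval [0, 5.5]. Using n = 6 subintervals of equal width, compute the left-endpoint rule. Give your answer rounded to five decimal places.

Δx = (5.5 − 0)/6 = 11/12.
Left endpoints: 0, 11/12, 11/6, 2.75, 11/3, 55/12.
f(0) = -1, f(11/12) = -265/144, f(11/6) = -157/36, f(2.75) = -8.5625, f(11/3) = -130/9, f(55/12) = -3169/144.
Sum = Δx · [f(0) + f(11/12) + f(11/6) + ...].
Sum ≈ -47.86400.

-47.86400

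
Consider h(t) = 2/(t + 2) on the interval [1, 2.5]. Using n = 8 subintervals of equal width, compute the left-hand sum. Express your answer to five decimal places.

Δt = (2.5 − 1)/8 = 0.1875.
Left endpoints: 1, 1.1875, 1.375, 1.5625, 1.75, 1.9375, 2.125, 2.3125.
h(1) = 2/3, h(1.1875) = 32/51, h(1.375) = 16/27, h(1.5625) = 32/57, h(1.75) = 8/15, h(1.9375) = 32/63, h(2.125) = 16/33, h(2.3125) = 32/69.
Sum = Δt · [h(1) + h(1.1875) + h(1.375) + ...].
Sum ≈ 0.83213.

0.83213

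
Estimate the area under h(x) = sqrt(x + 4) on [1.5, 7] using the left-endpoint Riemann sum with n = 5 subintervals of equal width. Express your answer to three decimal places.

15.182

Δx = (7 − 1.5)/5 = 1.1.
Left endpoints: 1.5, 2.6, 3.7, 4.8, 5.9.
h(1.5) ≈ 2.345, h(2.6) ≈ 2.569, h(3.7) ≈ 2.775, h(4.8) ≈ 2.966, h(5.9) ≈ 3.146.
Sum = Δx · [h(1.5) + h(2.6) + h(3.7) + h(4.8) + h(5.9)].
Sum ≈ 15.182.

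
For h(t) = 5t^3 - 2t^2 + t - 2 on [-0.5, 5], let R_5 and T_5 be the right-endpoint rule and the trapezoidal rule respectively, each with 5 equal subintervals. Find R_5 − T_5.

R_5 = 1054.24.
T_5 = 734.34625.
R_5 − T_5 = 319.89375.

319.89375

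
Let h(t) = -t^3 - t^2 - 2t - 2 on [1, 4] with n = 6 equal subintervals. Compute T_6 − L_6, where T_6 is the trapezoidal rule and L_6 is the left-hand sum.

-21

T_6 = -106.8125.
L_6 = -85.8125.
T_6 − L_6 = -21.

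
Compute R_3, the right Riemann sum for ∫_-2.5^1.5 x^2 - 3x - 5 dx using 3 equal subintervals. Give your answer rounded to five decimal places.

Δx = (1.5 − (-2.5))/3 = 4/3.
Right endpoints: -7/6, 1/6, 1.5.
f(-7/6) = -5/36, f(1/6) = -197/36, f(1.5) = -7.25.
Sum = Δx · [f(-7/6) + f(1/6) + f(1.5)].
Sum ≈ -17.14815.

-17.14815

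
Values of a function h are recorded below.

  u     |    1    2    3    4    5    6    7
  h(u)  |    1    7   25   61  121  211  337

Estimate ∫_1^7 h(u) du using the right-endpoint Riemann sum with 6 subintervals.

762

Δu = 1.
Sum = 1·[7 + 25 + 61 + 121 + 211 + 337] = 762.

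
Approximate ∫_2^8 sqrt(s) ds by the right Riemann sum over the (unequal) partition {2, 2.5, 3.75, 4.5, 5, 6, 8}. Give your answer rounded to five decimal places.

Subinterval widths: 0.5, 1.25, 0.75, 0.5, 1, 2.
Right endpoints: 2.5, 3.75, 4.5, 5, 6, 8.
f(2.5) ≈ 1.58114, f(3.75) ≈ 1.93649, f(4.5) ≈ 2.12132, f(5) ≈ 2.23607, f(6) ≈ 2.44949, f(8) ≈ 2.82843.
Sum = Σ Δs_i · f(s_i).
Sum ≈ 14.02655.

14.02655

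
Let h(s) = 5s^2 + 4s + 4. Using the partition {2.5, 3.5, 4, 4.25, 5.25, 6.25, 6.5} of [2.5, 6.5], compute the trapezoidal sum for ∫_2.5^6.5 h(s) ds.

Subinterval widths: 1, 0.5, 0.25, 1, 1, 0.25.
h(2.5) = 45.25, h(3.5) = 79.25, h(4) = 100, h(4.25) = 111.3125, h(5.25) = 162.8125, h(6.25) = 224.3125, h(6.5) = 241.25.
On each subinterval the trapezoid contributes (Δs_i/2)·[h(s_{i-1}) + h(s_i)].
Sum = 522.296875.

522.296875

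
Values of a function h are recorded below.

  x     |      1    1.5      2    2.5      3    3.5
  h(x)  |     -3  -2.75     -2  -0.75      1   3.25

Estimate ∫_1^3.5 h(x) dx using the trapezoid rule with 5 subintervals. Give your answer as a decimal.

Δx = 0.5.
T_5 = (0.5/2)·[(-3) + 2·(-2.75) + 2·(-2) + 2·(-0.75) + 2·1 + 3.25] = -2.1875.

-2.1875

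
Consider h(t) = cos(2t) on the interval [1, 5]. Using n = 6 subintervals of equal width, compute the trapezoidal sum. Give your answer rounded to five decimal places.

Δt = (5 − 1)/6 = 2/3.
h(1) ≈ -0.41615, h(5/3) ≈ -0.98167, h(7/3) ≈ -0.04571, h(3) ≈ 0.96017, h(11/3) ≈ 0.49744, h(13/3) ≈ -0.72614, h(5) ≈ -0.83907.
T_6 = (Δt/2)·[h(t_0) + 2h(t_1) + ... + 2h(t_{5}) + h(t_6)].
Sum ≈ -0.61568.

-0.61568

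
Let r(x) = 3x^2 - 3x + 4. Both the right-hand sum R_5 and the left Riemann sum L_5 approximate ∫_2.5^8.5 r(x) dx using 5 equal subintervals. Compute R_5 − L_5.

216

R_5 = 635.82.
L_5 = 419.82.
R_5 − L_5 = 216.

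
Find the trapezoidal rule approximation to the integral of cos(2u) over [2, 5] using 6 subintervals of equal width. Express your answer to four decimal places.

0.0974

Δu = (5 − 2)/6 = 0.5.
f(2) ≈ -0.6536, f(2.5) ≈ 0.2837, f(3) ≈ 0.9602, f(3.5) ≈ 0.7539, f(4) ≈ -0.1455, f(4.5) ≈ -0.9111, f(5) ≈ -0.8391.
T_6 = (Δu/2)·[f(u_0) + 2f(u_1) + ... + 2f(u_{5}) + f(u_6)].
Sum ≈ 0.0974.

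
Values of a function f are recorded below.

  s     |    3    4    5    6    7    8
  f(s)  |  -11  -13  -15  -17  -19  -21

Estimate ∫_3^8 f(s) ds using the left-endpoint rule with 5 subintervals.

-75

Δs = 1.
Sum = 1·[(-11) + (-13) + (-15) + (-17) + (-19)] = -75.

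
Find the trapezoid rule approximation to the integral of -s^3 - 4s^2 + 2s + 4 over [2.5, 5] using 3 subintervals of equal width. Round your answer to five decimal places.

Δs = (5 − 2.5)/3 = 5/6.
f(2.5) = -31.625, f(10/3) = -1912/27, f(25/6) = -27961/216, f(5) = -211.
T_3 = (Δs/2)·[f(s_0) + 2f(s_1) + 2f(s_2) + f(s_3)].
Sum ≈ -267.98032.

-267.98032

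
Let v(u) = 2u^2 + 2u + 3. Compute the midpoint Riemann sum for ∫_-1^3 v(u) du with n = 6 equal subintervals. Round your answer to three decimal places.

Δu = (3 − (-1))/6 = 2/3.
Midpoints: -2/3, 0, 2/3, 4/3, 2, 8/3.
v(-2/3) = 23/9, v(0) = 3, v(2/3) = 47/9, v(4/3) = 83/9, v(2) = 15, v(8/3) = 203/9.
Sum = Δu · [v(-2/3) + v(0) + v(2/3) + ...].
Sum ≈ 38.370.

38.370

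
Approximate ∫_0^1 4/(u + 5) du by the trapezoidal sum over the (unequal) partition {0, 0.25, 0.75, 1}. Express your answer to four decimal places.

0.7299

Subinterval widths: 0.25, 0.5, 0.25.
f(0) = 0.8, f(0.25) = 16/21, f(0.75) = 16/23, f(1) = 2/3.
On each subinterval the trapezoid contributes (Δu_i/2)·[f(u_{i-1}) + f(u_i)].
Sum ≈ 0.7299.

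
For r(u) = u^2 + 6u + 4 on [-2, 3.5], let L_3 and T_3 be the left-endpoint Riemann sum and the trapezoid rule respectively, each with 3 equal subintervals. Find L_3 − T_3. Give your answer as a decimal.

-37.8125

L_3 ≈ 28.9768519.
T_3 ≈ 66.7893519.
L_3 − T_3 = -37.8125.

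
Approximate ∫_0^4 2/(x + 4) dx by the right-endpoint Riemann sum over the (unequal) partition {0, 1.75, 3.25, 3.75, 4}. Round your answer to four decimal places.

Subinterval widths: 1.75, 1.5, 0.5, 0.25.
Right endpoints: 1.75, 3.25, 3.75, 4.
f(1.75) = 8/23, f(3.25) = 8/29, f(3.75) = 8/31, f(4) = 0.25.
Sum = Σ Δx_i · f(x_i).
Sum ≈ 1.2140.

1.2140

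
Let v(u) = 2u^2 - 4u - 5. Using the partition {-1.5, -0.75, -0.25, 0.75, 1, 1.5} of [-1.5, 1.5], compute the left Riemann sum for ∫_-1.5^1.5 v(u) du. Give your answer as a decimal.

Subinterval widths: 0.75, 0.5, 1, 0.25, 0.5.
Left endpoints: -1.5, -0.75, -0.25, 0.75, 1.
v(-1.5) = 5.5, v(-0.75) = -0.875, v(-0.25) = -3.875, v(0.75) = -6.875, v(1) = -7.
Sum = Σ Δu_i · v(u_i).
Sum = -5.40625.

-5.40625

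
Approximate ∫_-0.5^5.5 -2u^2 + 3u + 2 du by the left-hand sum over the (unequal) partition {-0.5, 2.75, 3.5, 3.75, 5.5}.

-32.6875

Subinterval widths: 3.25, 0.75, 0.25, 1.75.
Left endpoints: -0.5, 2.75, 3.5, 3.75.
f(-0.5) = 0, f(2.75) = -4.875, f(3.5) = -12, f(3.75) = -14.875.
Sum = Σ Δu_i · f(u_i).
Sum = -32.6875.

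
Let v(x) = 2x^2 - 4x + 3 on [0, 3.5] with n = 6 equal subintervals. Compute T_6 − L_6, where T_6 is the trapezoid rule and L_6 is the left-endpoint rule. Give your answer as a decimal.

3.0625

T_6 ≈ 14.9803241.
L_6 ≈ 11.9178241.
T_6 − L_6 = 3.0625.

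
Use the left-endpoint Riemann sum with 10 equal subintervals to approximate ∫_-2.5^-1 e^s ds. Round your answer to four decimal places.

0.2649

Δs = (-1 − (-2.5))/10 = 0.15.
Left endpoints: -2.5, -2.35, -2.2, -2.05, -1.9, -1.75, -1.6, -1.45, -1.3, -1.15.
f(-2.5) ≈ 0.0821, f(-2.35) ≈ 0.0954, f(-2.2) ≈ 0.1108, f(-2.05) ≈ 0.1287, f(-1.9) ≈ 0.1496, f(-1.75) ≈ 0.1738, f(-1.6) ≈ 0.2019, f(-1.45) ≈ 0.2346, f(-1.3) ≈ 0.2725, f(-1.15) ≈ 0.3166.
Sum = Δs · [f(-2.5) + f(-2.35) + f(-2.2) + ...].
Sum ≈ 0.2649.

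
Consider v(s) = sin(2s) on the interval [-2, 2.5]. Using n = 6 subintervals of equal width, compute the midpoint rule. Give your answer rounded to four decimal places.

-0.5157

Δs = (2.5 − (-2))/6 = 0.75.
Midpoints: -1.625, -0.875, -0.125, 0.625, 1.375, 2.125.
v(-1.625) ≈ 0.1082, v(-0.875) ≈ -0.9840, v(-0.125) ≈ -0.2474, v(0.625) ≈ 0.9490, v(1.375) ≈ 0.3817, v(2.125) ≈ -0.8950.
Sum = Δs · [v(-1.625) + v(-0.875) + v(-0.125) + ...].
Sum ≈ -0.5157.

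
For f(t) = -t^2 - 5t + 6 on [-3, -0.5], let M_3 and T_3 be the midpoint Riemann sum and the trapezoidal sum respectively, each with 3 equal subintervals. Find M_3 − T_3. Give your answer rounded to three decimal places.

0.434

M_3 ≈ 28.06134.
T_3 ≈ 27.62731.
M_3 − T_3 ≈ 0.434.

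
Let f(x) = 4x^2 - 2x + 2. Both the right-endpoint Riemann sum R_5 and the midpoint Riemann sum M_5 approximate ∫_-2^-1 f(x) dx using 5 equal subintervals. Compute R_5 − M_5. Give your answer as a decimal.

R_5 = 12.96.
M_5 = 14.32.
R_5 − M_5 = -1.36.

-1.36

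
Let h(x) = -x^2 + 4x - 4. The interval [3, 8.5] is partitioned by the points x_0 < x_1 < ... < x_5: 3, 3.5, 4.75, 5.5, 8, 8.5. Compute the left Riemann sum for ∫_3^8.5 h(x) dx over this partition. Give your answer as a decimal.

-57.609375

Subinterval widths: 0.5, 1.25, 0.75, 2.5, 0.5.
Left endpoints: 3, 3.5, 4.75, 5.5, 8.
h(3) = -1, h(3.5) = -2.25, h(4.75) = -7.5625, h(5.5) = -12.25, h(8) = -36.
Sum = Σ Δx_i · h(x_i).
Sum = -57.609375.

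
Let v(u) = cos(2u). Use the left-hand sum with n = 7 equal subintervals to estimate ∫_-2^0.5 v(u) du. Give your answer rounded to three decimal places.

Δu = (0.5 − (-2))/7 = 5/14.
Left endpoints: -2, -23/14, -9/7, -13/14, -4/7, -3/14, 1/7.
v(-2) ≈ -0.654, v(-23/14) ≈ -0.990, v(-9/7) ≈ -0.842, v(-13/14) ≈ -0.282, v(-4/7) ≈ 0.415, v(-3/14) ≈ 0.910, v(1/7) ≈ 0.959.
Sum = Δu · [v(-2) + v(-23/14) + v(-9/7) + ...].
Sum ≈ -0.173.

-0.173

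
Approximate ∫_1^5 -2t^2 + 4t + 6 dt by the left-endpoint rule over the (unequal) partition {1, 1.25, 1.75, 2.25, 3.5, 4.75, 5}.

Subinterval widths: 0.25, 0.5, 0.5, 1.25, 1.25, 0.25.
Left endpoints: 1, 1.25, 1.75, 2.25, 3.5, 4.75.
f(1) = 8, f(1.25) = 7.875, f(1.75) = 6.875, f(2.25) = 4.875, f(3.5) = -4.5, f(4.75) = -20.125.
Sum = Σ Δt_i · f(t_i).
Sum = 4.8125.

4.8125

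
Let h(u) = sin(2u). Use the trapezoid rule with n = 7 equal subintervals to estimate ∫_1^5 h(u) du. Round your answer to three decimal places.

0.188

Δu = (5 − 1)/7 = 4/7.
h(1) ≈ 0.909, h(11/7) ≈ -0.001, h(15/7) ≈ -0.910, h(19/7) ≈ -0.754, h(23/7) ≈ 0.284, h(27/7) ≈ 0.990, h(31/7) ≈ 0.538, h(5) ≈ -0.544.
T_7 = (Δu/2)·[h(u_0) + 2h(u_1) + ... + 2h(u_{6}) + h(u_7)].
Sum ≈ 0.188.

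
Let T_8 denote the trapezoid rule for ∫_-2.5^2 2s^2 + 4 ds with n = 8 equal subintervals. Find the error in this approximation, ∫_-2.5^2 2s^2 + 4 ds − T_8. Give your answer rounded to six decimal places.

-0.474609

Exact integral: ∫_-2.5^2 f(s) ds = 33.75.
T_8 ≈ 34.22460938.
Error ≈ 33.75 − 34.22460938 ≈ -0.474609.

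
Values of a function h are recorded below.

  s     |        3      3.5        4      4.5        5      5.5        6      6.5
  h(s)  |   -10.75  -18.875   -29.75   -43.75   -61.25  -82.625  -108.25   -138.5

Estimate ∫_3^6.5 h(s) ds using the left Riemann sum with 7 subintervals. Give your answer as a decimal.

Δs = 0.5.
Sum = 0.5·[(-10.75) + (-18.875) + (-29.75) + (-43.75) + (-61.25) + (-82.625) + (-108.25)] = -177.625.

-177.625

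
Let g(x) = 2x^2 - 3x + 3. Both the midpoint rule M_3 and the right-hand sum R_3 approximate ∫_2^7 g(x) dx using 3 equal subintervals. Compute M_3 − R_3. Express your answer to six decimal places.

M_3 ≈ 168.51851852.
R_3 ≈ 237.96296296.
M_3 − R_3 ≈ -69.444444.

-69.444444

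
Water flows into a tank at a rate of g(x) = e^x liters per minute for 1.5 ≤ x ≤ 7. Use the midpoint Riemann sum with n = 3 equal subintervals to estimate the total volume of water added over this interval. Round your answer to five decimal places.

952.97077

Δx = (7 − 1.5)/3 = 11/6.
Midpoints: 29/12, 4.25, 73/12.
g(29/12) ≈ 11.20844, g(4.25) ≈ 70.10541, g(73/12) ≈ 438.48839.
Sum = Δx · [g(29/12) + g(4.25) + g(73/12)].
Sum ≈ 952.97077.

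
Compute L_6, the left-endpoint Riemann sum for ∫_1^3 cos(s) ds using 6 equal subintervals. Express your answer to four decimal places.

-0.4388

Δs = (3 − 1)/6 = 1/3.
Left endpoints: 1, 4/3, 5/3, 2, 7/3, 8/3.
f(1) ≈ 0.5403, f(4/3) ≈ 0.2352, f(5/3) ≈ -0.0957, f(2) ≈ -0.4161, f(7/3) ≈ -0.6908, f(8/3) ≈ -0.8893.
Sum = Δs · [f(1) + f(4/3) + f(5/3) + ...].
Sum ≈ -0.4388.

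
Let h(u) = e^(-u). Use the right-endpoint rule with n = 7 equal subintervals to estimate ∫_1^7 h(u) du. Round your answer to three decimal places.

Δu = (7 − 1)/7 = 6/7.
Right endpoints: 13/7, 19/7, 25/7, 31/7, 37/7, 43/7, 7.
h(13/7) ≈ 0.156, h(19/7) ≈ 0.066, h(25/7) ≈ 0.028, h(31/7) ≈ 0.012, h(37/7) ≈ 0.005, h(43/7) ≈ 0.002, h(7) ≈ 0.001.
Sum = Δu · [h(13/7) + h(19/7) + h(25/7) + ...].
Sum ≈ 0.232.

0.232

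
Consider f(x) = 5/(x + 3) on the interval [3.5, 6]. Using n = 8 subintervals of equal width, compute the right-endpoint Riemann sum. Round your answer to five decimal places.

1.59419

Δx = (6 − 3.5)/8 = 0.3125.
Right endpoints: 3.8125, 4.125, 4.4375, 4.75, 5.0625, 5.375, 5.6875, 6.
f(3.8125) = 80/109, f(4.125) = 40/57, f(4.4375) = 80/119, f(4.75) = 20/31, f(5.0625) = 80/129, f(5.375) = 40/67, f(5.6875) = 80/139, f(6) = 5/9.
Sum = Δx · [f(3.8125) + f(4.125) + f(4.4375) + ...].
Sum ≈ 1.59419.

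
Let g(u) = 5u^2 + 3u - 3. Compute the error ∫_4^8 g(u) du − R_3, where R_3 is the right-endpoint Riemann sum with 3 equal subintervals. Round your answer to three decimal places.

Exact integral: ∫_4^8 g(u) du ≈ 806.66667.
R_3 ≈ 980.59259.
Error ≈ 806.66667 − 980.59259 ≈ -173.926.

-173.926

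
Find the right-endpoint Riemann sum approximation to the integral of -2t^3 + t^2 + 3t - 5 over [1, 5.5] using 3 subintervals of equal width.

-627.75

Δt = (5.5 − 1)/3 = 1.5.
Right endpoints: 2.5, 4, 5.5.
f(2.5) = -22.5, f(4) = -105, f(5.5) = -291.
Sum = Δt · [f(2.5) + f(4) + f(5.5)].
Sum = -627.75.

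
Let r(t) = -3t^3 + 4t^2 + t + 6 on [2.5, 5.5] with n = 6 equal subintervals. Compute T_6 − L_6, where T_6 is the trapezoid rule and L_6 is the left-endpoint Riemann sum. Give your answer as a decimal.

-88.3125

T_6 = -430.
L_6 = -341.6875.
T_6 − L_6 = -88.3125.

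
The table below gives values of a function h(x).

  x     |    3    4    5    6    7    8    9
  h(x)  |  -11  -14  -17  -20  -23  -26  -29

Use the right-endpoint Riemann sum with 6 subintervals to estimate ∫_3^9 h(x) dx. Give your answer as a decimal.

Δx = 1.
Sum = 1·[(-14) + (-17) + (-20) + (-23) + (-26) + (-29)] = -129.

-129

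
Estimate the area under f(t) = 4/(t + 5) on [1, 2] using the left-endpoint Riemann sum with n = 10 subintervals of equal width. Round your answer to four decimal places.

Δt = (2 − 1)/10 = 0.1.
Left endpoints: 1, 1.1, 1.2, 1.3, 1.4, 1.5, 1.6, 1.7, 1.8, 1.9.
f(1) = 2/3, f(1.1) = 40/61, f(1.2) = 20/31, f(1.3) = 40/63, f(1.4) = 0.625, f(1.5) = 8/13, f(1.6) = 20/33, f(1.7) = 40/67, f(1.8) = 10/17, f(1.9) = 40/69.
Sum = Δt · [f(1) + f(1.1) + f(1.2) + ...].
Sum ≈ 0.6214.

0.6214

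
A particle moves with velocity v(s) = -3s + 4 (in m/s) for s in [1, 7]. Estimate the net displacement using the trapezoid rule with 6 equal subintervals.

-48

Δs = (7 − 1)/6 = 1.
v(1) = 1, v(2) = -2, v(3) = -5, v(4) = -8, v(5) = -11, v(6) = -14, v(7) = -17.
T_6 = (Δs/2)·[v(s_0) + 2v(s_1) + ... + 2v(s_{5}) + v(s_6)].
Sum = -48.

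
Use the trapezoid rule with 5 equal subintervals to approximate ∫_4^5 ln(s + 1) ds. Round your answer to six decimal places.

Δs = (5 − 4)/5 = 0.2.
f(4) ≈ 1.609438, f(4.2) ≈ 1.648659, f(4.4) ≈ 1.686399, f(4.6) ≈ 1.722767, f(4.8) ≈ 1.757858, f(5) ≈ 1.791759.
T_5 = (Δs/2)·[f(s_0) + 2f(s_1) + ... + 2f(s_{4}) + f(s_5)].
Sum ≈ 1.703256.

1.703256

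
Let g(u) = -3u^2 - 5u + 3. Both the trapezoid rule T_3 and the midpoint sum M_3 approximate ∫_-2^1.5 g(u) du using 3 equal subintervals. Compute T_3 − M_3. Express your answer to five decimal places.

-3.57292

T_3 ≈ 1.1180556.
M_3 ≈ 4.6909722.
T_3 − M_3 ≈ -3.57292.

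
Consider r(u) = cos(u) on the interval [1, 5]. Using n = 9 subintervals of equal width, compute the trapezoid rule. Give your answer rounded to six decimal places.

-1.770661

Δu = (5 − 1)/9 = 4/9.
r(1) ≈ 0.540302, r(13/9) ≈ 0.126016, r(17/9) ≈ -0.312755, r(7/3) ≈ -0.690758, r(25/9) ≈ -0.934546, r(29/9) ≈ -0.996751, r(11/3) ≈ -0.865287, r(37/9) ≈ -0.565697, r(41/9) ≈ -0.156191, r(5) ≈ 0.283662.
T_9 = (Δu/2)·[r(u_0) + 2r(u_1) + ... + 2r(u_{8}) + r(u_9)].
Sum ≈ -1.770661.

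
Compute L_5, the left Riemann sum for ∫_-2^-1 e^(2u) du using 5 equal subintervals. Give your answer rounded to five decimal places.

0.04759

Δu = (-1 − (-2))/5 = 0.2.
Left endpoints: -2, -1.8, -1.6, -1.4, -1.2.
f(-2) ≈ 0.01832, f(-1.8) ≈ 0.02732, f(-1.6) ≈ 0.04076, f(-1.4) ≈ 0.06081, f(-1.2) ≈ 0.09072.
Sum = Δu · [f(-2) + f(-1.8) + f(-1.6) + f(-1.4) + f(-1.2)].
Sum ≈ 0.04759.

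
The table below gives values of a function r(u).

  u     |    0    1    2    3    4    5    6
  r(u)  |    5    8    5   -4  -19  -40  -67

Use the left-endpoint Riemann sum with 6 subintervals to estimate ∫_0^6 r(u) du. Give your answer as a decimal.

-45

Δu = 1.
Sum = 1·[5 + 8 + 5 + (-4) + (-19) + (-40)] = -45.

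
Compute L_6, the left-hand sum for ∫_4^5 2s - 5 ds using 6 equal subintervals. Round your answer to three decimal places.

3.833

Δs = (5 − 4)/6 = 1/6.
Left endpoints: 4, 25/6, 13/3, 4.5, 14/3, 29/6.
f(4) = 3, f(25/6) = 10/3, f(13/3) = 11/3, f(4.5) = 4, f(14/3) = 13/3, f(29/6) = 14/3.
Sum = Δs · [f(4) + f(25/6) + f(13/3) + ...].
Sum ≈ 3.833.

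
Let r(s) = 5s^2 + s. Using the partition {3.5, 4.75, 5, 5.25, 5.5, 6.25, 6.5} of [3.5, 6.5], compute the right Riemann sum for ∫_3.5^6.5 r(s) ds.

Subinterval widths: 1.25, 0.25, 0.25, 0.25, 0.75, 0.25.
Right endpoints: 4.75, 5, 5.25, 5.5, 6.25, 6.5.
r(4.75) = 117.5625, r(5) = 130, r(5.25) = 143.0625, r(5.5) = 156.75, r(6.25) = 201.5625, r(6.5) = 217.75.
Sum = Σ Δs_i · r(s_i).
Sum = 460.015625.

460.015625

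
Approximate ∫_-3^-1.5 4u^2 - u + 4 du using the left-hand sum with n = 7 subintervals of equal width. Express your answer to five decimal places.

Δu = (-1.5 − (-3))/7 = 3/14.
Left endpoints: -3, -39/14, -18/7, -33/14, -15/7, -27/14, -12/7.
f(-3) = 43, f(-39/14) = 3707/98, f(-18/7) = 1618/49, f(-33/14) = 2801/98, f(-15/7) = 1201/49, f(-27/14) = 2039/98, f(-12/7) = 856/49.
Sum = Δu · [f(-3) + f(-39/14) + f(-18/7) + ...].
Sum ≈ 43.97449.

43.97449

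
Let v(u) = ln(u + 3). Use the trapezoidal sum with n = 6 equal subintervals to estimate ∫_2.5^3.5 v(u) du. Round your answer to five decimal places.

Δu = (3.5 − 2.5)/6 = 1/6.
v(2.5) ≈ 1.70475, v(8/3) ≈ 1.73460, v(17/6) ≈ 1.76359, v(3) ≈ 1.79176, v(19/6) ≈ 1.81916, v(10/3) ≈ 1.84583, v(3.5) ≈ 1.87180.
T_6 = (Δu/2)·[v(u_0) + 2v(u_1) + ... + 2v(u_{5}) + v(u_6)].
Sum ≈ 1.79053.

1.79053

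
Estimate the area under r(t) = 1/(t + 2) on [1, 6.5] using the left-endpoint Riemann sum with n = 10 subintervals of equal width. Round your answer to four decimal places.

Δt = (6.5 − 1)/10 = 0.55.
Left endpoints: 1, 1.55, 2.1, 2.65, 3.2, 3.75, 4.3, 4.85, 5.4, 5.95.
r(1) = 1/3, r(1.55) = 20/71, r(2.1) = 10/41, r(2.65) = 20/93, r(3.2) = 5/26, r(3.75) = 4/23, r(4.3) = 10/63, r(4.85) = 20/137, r(5.4) = 5/37, r(5.95) = 20/159.
Sum = Δt · [r(1) + r(1.55) + r(2.1) + ...].
Sum ≈ 1.1032.

1.1032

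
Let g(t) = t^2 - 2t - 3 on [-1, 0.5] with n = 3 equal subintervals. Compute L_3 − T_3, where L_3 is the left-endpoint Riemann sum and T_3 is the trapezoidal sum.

L_3 = -2.375.
T_3 = -3.3125.
L_3 − T_3 = 0.9375.

0.9375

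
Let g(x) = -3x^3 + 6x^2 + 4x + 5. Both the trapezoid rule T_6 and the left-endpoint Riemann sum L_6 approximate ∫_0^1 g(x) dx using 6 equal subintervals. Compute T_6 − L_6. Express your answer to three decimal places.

0.583

T_6 ≈ 8.25694.
L_6 ≈ 7.67361.
T_6 − L_6 ≈ 0.583.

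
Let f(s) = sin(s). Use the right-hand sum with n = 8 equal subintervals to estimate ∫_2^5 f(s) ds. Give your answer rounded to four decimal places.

-1.0419

Δs = (5 − 2)/8 = 0.375.
Right endpoints: 2.375, 2.75, 3.125, 3.5, 3.875, 4.25, 4.625, 5.
f(2.375) ≈ 0.6937, f(2.75) ≈ 0.3817, f(3.125) ≈ 0.0166, f(3.5) ≈ -0.3508, f(3.875) ≈ -0.6694, f(4.25) ≈ -0.8950, f(4.625) ≈ -0.9962, f(5) ≈ -0.9589.
Sum = Δs · [f(2.375) + f(2.75) + f(3.125) + ...].
Sum ≈ -1.0419.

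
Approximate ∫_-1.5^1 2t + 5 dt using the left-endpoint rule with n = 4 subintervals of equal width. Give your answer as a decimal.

Δt = (1 − (-1.5))/4 = 0.625.
Left endpoints: -1.5, -0.875, -0.25, 0.375.
f(-1.5) = 2, f(-0.875) = 3.25, f(-0.25) = 4.5, f(0.375) = 5.75.
Sum = Δt · [f(-1.5) + f(-0.875) + f(-0.25) + f(0.375)].
Sum = 9.6875.

9.6875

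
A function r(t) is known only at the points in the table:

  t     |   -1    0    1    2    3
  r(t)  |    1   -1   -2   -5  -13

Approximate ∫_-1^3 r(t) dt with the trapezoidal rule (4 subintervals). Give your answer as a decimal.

Δt = 1.
T_4 = (1/2)·[1 + 2·(-1) + 2·(-2) + 2·(-5) + (-13)] = -14.

-14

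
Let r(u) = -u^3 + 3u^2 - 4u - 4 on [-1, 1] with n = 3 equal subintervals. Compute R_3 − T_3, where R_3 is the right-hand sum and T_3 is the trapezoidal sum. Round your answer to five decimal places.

-3.33333

R_3 ≈ -8.8888889.
T_3 ≈ -5.5555556.
R_3 − T_3 ≈ -3.33333.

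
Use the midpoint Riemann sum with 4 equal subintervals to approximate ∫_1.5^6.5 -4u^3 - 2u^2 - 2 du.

Δu = (6.5 − 1.5)/4 = 1.25.
Midpoints: 2.125, 3.375, 4.625, 5.875.
f(2.125) = -49.4140625, f(3.375) = -178.5546875, f(4.625) = -440.5078125, f(5.875) = -882.1484375.
Sum = Δu · [f(2.125) + f(3.375) + f(4.625) + f(5.875)].
Sum = -1938.28125.

-1938.28125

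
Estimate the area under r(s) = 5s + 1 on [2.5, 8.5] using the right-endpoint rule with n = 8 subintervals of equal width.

Δs = (8.5 − 2.5)/8 = 0.75.
Right endpoints: 3.25, 4, 4.75, 5.5, 6.25, 7, 7.75, 8.5.
r(3.25) = 17.25, r(4) = 21, r(4.75) = 24.75, r(5.5) = 28.5, r(6.25) = 32.25, r(7) = 36, r(7.75) = 39.75, r(8.5) = 43.5.
Sum = Δs · [r(3.25) + r(4) + r(4.75) + ...].
Sum = 182.25.

182.25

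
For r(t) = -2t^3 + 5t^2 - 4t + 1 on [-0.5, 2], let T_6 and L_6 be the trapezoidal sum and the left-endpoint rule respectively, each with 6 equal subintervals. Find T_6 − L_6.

-1.5625

T_6 ≈ 0.6090856.
L_6 ≈ 2.1715856.
T_6 − L_6 = -1.5625.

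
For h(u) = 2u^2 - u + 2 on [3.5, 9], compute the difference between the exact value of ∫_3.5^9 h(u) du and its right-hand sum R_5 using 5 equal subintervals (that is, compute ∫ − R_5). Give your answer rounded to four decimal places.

Exact integral: ∫_3.5^9 h(u) du ≈ 434.041667.
R_5 = 508.86.
Error ≈ 434.041667 − 508.86 ≈ -74.8183.

-74.8183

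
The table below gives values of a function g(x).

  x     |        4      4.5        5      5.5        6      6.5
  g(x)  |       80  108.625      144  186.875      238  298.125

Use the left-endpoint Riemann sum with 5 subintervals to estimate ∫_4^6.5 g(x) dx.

378.75

Δx = 0.5.
Sum = 0.5·[80 + 108.625 + 144 + 186.875 + 238] = 378.75.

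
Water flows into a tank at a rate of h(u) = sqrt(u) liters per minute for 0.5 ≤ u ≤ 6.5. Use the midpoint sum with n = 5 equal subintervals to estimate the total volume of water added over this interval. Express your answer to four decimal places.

10.8398

Δu = (6.5 − 0.5)/5 = 1.2.
Midpoints: 1.1, 2.3, 3.5, 4.7, 5.9.
h(1.1) ≈ 1.0488, h(2.3) ≈ 1.5166, h(3.5) ≈ 1.8708, h(4.7) ≈ 2.1679, h(5.9) ≈ 2.4290.
Sum = Δu · [h(1.1) + h(2.3) + h(3.5) + h(4.7) + h(5.9)].
Sum ≈ 10.8398.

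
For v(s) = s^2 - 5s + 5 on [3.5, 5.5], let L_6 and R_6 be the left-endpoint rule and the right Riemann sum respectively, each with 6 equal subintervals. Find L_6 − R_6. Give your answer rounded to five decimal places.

-2.66667

L_6 ≈ 4.8703704.
R_6 ≈ 7.5370370.
L_6 − R_6 ≈ -2.66667.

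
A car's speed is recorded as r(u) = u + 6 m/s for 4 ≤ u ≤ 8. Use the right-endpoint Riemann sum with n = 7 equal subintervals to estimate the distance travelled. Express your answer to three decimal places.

49.143

Δu = (8 − 4)/7 = 4/7.
Right endpoints: 32/7, 36/7, 40/7, 44/7, 48/7, 52/7, 8.
r(32/7) = 74/7, r(36/7) = 78/7, r(40/7) = 82/7, r(44/7) = 86/7, r(48/7) = 90/7, r(52/7) = 94/7, r(8) = 14.
Sum = Δu · [r(32/7) + r(36/7) + r(40/7) + ...].
Sum ≈ 49.143.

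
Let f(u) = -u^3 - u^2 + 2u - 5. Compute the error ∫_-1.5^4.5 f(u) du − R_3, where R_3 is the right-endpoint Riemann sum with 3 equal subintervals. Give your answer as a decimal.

Exact integral: ∫_-1.5^4.5 f(u) du = -144.75.
R_3 = -267.25.
Error = -144.75 − (-267.25) = 122.5.

122.5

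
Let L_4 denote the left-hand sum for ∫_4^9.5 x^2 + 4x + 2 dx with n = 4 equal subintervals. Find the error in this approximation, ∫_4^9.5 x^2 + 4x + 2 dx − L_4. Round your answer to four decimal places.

64.4388

Exact integral: ∫_4^9.5 f(x) dx ≈ 423.958333.
L_4 = 359.51953125.
Error ≈ 423.958333 − 359.51953125 ≈ 64.4388.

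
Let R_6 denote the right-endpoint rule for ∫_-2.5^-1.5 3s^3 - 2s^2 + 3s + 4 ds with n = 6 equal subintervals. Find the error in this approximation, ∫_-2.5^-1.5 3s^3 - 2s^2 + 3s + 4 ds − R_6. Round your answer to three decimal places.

Exact integral: ∫_-2.5^-1.5 f(s) ds ≈ -35.66667.
R_6 ≈ -31.78009.
Error ≈ -35.66667 − (-31.78009) ≈ -3.887.

-3.887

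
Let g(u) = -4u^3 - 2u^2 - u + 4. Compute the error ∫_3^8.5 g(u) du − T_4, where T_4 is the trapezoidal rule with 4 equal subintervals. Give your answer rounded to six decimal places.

Exact integral: ∫_3^8.5 g(u) du ≈ -5540.10416667.
T_4 = -5663.15234375.
Error ≈ -5540.10416667 − (-5663.15234375) ≈ 123.048177.

123.048177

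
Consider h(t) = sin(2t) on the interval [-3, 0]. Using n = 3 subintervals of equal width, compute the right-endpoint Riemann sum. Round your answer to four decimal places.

Δt = (0 − (-3))/3 = 1.
Right endpoints: -2, -1, 0.
h(-2) ≈ 0.7568, h(-1) ≈ -0.9093, h(0) ≈ 0.0000.
Sum = Δt · [h(-2) + h(-1) + h(0)].
Sum ≈ -0.1525.

-0.1525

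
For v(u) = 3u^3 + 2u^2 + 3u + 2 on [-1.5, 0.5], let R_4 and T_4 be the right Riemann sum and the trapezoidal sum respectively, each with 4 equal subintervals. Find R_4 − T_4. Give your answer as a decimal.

3.125

R_4 = 2.5.
T_4 = -0.625.
R_4 − T_4 = 3.125.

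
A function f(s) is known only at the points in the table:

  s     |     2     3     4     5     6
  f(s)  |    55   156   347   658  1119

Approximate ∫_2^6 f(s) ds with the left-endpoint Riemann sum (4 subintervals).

Δs = 1.
Sum = 1·[55 + 156 + 347 + 658] = 1216.

1216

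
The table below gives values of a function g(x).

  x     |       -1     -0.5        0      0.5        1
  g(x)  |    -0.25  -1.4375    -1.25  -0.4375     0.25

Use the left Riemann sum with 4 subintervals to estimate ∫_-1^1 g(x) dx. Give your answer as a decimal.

-1.6875

Δx = 0.5.
Sum = 0.5·[(-0.25) + (-1.4375) + (-1.25) + (-0.4375)] = -1.6875.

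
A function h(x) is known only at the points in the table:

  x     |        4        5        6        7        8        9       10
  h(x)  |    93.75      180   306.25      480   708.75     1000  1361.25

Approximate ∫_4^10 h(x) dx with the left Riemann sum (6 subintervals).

Δx = 1.
Sum = 1·[93.75 + 180 + 306.25 + 480 + 708.75 + 1000] = 2768.75.

2768.75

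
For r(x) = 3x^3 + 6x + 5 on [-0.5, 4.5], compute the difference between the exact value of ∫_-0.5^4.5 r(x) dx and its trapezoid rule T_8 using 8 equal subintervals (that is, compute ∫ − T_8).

-5.859375

Exact integral: ∫_-0.5^4.5 r(x) dx = 392.5.
T_8 = 398.359375.
Error = 392.5 − 398.359375 = -5.859375.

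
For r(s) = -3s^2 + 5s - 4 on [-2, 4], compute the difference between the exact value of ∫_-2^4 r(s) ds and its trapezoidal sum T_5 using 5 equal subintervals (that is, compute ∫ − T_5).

4.32

Exact integral: ∫_-2^4 r(s) ds = -66.
T_5 = -70.32.
Error = -66 − (-70.32) = 4.32.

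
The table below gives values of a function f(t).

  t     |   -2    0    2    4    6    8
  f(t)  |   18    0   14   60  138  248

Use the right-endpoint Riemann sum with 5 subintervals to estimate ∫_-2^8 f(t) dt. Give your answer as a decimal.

920

Δt = 2.
Sum = 2·[0 + 14 + 60 + 138 + 248] = 920.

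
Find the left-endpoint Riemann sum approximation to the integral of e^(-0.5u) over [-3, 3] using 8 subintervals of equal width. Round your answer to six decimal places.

Δu = (3 − (-3))/8 = 0.75.
Left endpoints: -3, -2.25, -1.5, -0.75, 0, 0.75, 1.5, 2.25.
f(-3) ≈ 4.481689, f(-2.25) ≈ 3.080217, f(-1.5) ≈ 2.117000, f(-0.75) ≈ 1.454991, f(0) ≈ 1.000000, f(0.75) ≈ 0.687289, f(1.5) ≈ 0.472367, f(2.25) ≈ 0.324652.
Sum = Δu · [f(-3) + f(-2.25) + f(-1.5) + ...].
Sum ≈ 10.213654.

10.213654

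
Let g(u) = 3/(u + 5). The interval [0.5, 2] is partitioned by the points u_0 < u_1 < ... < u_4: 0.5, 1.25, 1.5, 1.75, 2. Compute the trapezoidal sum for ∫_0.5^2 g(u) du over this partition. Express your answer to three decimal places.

Subinterval widths: 0.75, 0.25, 0.25, 0.25.
g(0.5) = 6/11, g(1.25) = 0.48, g(1.5) = 6/13, g(1.75) = 4/9, g(2) = 3/7.
On each subinterval the trapezoid contributes (Δu_i/2)·[g(u_{i-1}) + g(u_i)].
Sum ≈ 0.725.

0.725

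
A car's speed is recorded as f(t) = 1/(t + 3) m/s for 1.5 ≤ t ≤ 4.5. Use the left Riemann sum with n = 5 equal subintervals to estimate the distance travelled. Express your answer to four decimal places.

0.5384

Δt = (4.5 − 1.5)/5 = 0.6.
Left endpoints: 1.5, 2.1, 2.7, 3.3, 3.9.
f(1.5) = 2/9, f(2.1) = 10/51, f(2.7) = 10/57, f(3.3) = 10/63, f(3.9) = 10/69.
Sum = Δt · [f(1.5) + f(2.1) + f(2.7) + f(3.3) + f(3.9)].
Sum ≈ 0.5384.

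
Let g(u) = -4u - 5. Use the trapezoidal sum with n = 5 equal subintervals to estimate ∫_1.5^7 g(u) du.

-121

Δu = (7 − 1.5)/5 = 1.1.
g(1.5) = -11, g(2.6) = -15.4, g(3.7) = -19.8, g(4.8) = -24.2, g(5.9) = -28.6, g(7) = -33.
T_5 = (Δu/2)·[g(u_0) + 2g(u_1) + ... + 2g(u_{4}) + g(u_5)].
Sum = -121.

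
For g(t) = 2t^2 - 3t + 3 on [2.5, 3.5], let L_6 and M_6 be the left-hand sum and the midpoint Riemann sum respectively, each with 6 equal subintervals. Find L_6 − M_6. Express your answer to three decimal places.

L_6 ≈ 11.42593.
M_6 ≈ 12.16204.
L_6 − M_6 ≈ -0.736.

-0.736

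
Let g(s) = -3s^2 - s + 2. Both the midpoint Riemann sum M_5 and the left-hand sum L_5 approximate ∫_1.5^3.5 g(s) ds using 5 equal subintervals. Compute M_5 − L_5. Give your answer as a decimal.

M_5 = -40.42.
L_5 = -34.26.
M_5 − L_5 = -6.16.

-6.16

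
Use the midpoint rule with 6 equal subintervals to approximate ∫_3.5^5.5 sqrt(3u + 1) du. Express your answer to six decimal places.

Δu = (5.5 − 3.5)/6 = 1/3.
Midpoints: 11/3, 4, 13/3, 14/3, 5, 16/3.
f(11/3) ≈ 3.464102, f(4) ≈ 3.605551, f(13/3) ≈ 3.741657, f(14/3) ≈ 3.872983, f(5) ≈ 4.000000, f(16/3) ≈ 4.123106.
Sum = Δu · [f(11/3) + f(4) + f(13/3) + ...].
Sum ≈ 7.602466.

7.602466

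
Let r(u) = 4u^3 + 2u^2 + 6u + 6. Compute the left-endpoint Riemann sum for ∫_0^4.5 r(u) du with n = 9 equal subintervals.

Δu = (4.5 − 0)/9 = 0.5.
Left endpoints: 0, 0.5, 1, 1.5, 2, 2.5, 3, 3.5, 4.
r(0) = 6, r(0.5) = 10, r(1) = 18, r(1.5) = 33, r(2) = 58, r(2.5) = 96, r(3) = 150, r(3.5) = 223, r(4) = 318.
Sum = Δu · [r(0) + r(0.5) + r(1) + ...].
Sum = 456.

456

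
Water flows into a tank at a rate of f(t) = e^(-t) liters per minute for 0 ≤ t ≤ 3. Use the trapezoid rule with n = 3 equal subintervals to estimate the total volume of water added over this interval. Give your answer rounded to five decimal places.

1.02811

Δt = (3 − 0)/3 = 1.
f(0) ≈ 1.00000, f(1) ≈ 0.36788, f(2) ≈ 0.13534, f(3) ≈ 0.04979.
T_3 = (Δt/2)·[f(t_0) + 2f(t_1) + 2f(t_2) + f(t_3)].
Sum ≈ 1.02811.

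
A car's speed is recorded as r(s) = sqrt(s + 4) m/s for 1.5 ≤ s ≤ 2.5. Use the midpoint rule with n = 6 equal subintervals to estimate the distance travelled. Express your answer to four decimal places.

Δs = (2.5 − 1.5)/6 = 1/6.
Midpoints: 19/12, 1.75, 23/12, 25/12, 2.25, 29/12.
r(19/12) ≈ 2.3629, r(1.75) ≈ 2.3979, r(23/12) ≈ 2.4324, r(25/12) ≈ 2.4664, r(2.25) ≈ 2.5000, r(29/12) ≈ 2.5331.
Sum = Δs · [r(19/12) + r(1.75) + r(23/12) + ...].
Sum ≈ 2.4488.

2.4488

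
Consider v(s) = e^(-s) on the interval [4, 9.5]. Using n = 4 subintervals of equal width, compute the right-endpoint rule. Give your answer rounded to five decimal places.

Δs = (9.5 − 4)/4 = 1.375.
Right endpoints: 5.375, 6.75, 8.125, 9.5.
v(5.375) ≈ 0.00463, v(6.75) ≈ 0.00117, v(8.125) ≈ 0.00030, v(9.5) ≈ 0.00007.
Sum = Δs · [v(5.375) + v(6.75) + v(8.125) + v(9.5)].
Sum ≈ 0.00849.

0.00849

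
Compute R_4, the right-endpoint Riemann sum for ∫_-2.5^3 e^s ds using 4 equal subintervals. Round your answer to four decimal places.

Δs = (3 − (-2.5))/4 = 1.375.
Right endpoints: -1.125, 0.25, 1.625, 3.
f(-1.125) ≈ 0.3247, f(0.25) ≈ 1.2840, f(1.625) ≈ 5.0784, f(3) ≈ 20.0855.
Sum = Δs · [f(-1.125) + f(0.25) + f(1.625) + f(3)].
Sum ≈ 36.8124.

36.8124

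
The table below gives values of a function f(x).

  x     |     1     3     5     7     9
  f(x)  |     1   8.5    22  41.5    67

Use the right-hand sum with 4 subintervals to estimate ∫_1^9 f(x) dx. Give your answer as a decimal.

278

Δx = 2.
Sum = 2·[8.5 + 22 + 41.5 + 67] = 278.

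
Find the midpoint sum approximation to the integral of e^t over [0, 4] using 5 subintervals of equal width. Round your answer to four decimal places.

Δt = (4 − 0)/5 = 0.8.
Midpoints: 0.4, 1.2, 2, 2.8, 3.6.
f(0.4) ≈ 1.4918, f(1.2) ≈ 3.3201, f(2) ≈ 7.3891, f(2.8) ≈ 16.4446, f(3.6) ≈ 36.5982.
Sum = Δt · [f(0.4) + f(1.2) + f(2) + f(2.8) + f(3.6)].
Sum ≈ 52.1951.

52.1951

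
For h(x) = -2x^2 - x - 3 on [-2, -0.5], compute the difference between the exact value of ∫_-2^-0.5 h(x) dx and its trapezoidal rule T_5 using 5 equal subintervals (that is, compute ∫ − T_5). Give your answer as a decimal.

Exact integral: ∫_-2^-0.5 h(x) dx = -7.875.
T_5 = -7.92.
Error = -7.875 − (-7.92) = 0.045.

0.045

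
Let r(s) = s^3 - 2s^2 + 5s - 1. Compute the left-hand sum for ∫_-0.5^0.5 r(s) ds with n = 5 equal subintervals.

Δs = (0.5 − (-0.5))/5 = 0.2.
Left endpoints: -0.5, -0.3, -0.1, 0.1, 0.3.
r(-0.5) = -4.125, r(-0.3) = -2.707, r(-0.1) = -1.521, r(0.1) = -0.519, r(0.3) = 0.347.
Sum = Δs · [r(-0.5) + r(-0.3) + r(-0.1) + r(0.1) + r(0.3)].
Sum = -1.705.

-1.705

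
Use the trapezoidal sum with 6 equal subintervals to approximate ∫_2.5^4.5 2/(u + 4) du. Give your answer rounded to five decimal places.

0.53671

Δu = (4.5 − 2.5)/6 = 1/3.
f(2.5) = 4/13, f(17/6) = 12/41, f(19/6) = 12/43, f(3.5) = 4/15, f(23/6) = 12/47, f(25/6) = 12/49, f(4.5) = 4/17.
T_6 = (Δu/2)·[f(u_0) + 2f(u_1) + ... + 2f(u_{5}) + f(u_6)].
Sum ≈ 0.53671.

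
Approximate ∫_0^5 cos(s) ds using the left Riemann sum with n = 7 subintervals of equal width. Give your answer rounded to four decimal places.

Δs = (5 − 0)/7 = 5/7.
Left endpoints: 0, 5/7, 10/7, 15/7, 20/7, 25/7, 30/7.
f(0) ≈ 1.0000, f(5/7) ≈ 0.7556, f(10/7) ≈ 0.1417, f(15/7) ≈ -0.5414, f(20/7) ≈ -0.9598, f(25/7) ≈ -0.9090, f(30/7) ≈ -0.4138.
Sum = Δs · [f(0) + f(5/7) + f(10/7) + ...].
Sum ≈ -0.6620.

-0.6620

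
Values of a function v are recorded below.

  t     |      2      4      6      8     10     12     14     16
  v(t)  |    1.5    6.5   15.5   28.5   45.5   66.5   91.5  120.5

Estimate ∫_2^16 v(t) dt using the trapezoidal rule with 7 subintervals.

Δt = 2.
T_7 = (2/2)·[1.5 + 2·6.5 + 2·15.5 + 2·28.5 + 2·45.5 + 2·66.5 + 2·91.5 + 120.5] = 630.

630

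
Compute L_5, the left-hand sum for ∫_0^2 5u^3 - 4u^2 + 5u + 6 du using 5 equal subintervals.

25.12

Δu = (2 − 0)/5 = 0.4.
Left endpoints: 0, 0.4, 0.8, 1.2, 1.6.
f(0) = 6, f(0.4) = 7.68, f(0.8) = 10, f(1.2) = 14.88, f(1.6) = 24.24.
Sum = Δu · [f(0) + f(0.4) + f(0.8) + f(1.2) + f(1.6)].
Sum = 25.12.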